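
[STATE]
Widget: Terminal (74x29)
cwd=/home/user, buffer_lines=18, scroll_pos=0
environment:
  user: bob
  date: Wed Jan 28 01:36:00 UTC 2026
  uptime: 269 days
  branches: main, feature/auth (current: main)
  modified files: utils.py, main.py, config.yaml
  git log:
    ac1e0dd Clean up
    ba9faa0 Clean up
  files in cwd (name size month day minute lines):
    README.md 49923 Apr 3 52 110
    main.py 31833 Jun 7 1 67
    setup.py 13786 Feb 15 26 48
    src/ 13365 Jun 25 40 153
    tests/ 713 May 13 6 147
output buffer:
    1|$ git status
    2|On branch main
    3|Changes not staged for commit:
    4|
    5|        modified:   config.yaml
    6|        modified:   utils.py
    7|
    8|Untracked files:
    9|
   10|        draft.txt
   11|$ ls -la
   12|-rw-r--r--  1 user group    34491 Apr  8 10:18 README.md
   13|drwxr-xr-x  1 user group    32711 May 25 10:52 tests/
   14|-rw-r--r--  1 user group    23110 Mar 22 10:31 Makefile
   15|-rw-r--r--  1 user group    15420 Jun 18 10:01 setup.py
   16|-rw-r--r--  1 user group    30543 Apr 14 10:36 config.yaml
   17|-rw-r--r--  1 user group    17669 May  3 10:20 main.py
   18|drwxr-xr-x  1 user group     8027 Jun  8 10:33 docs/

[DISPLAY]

$ git status                                                              
On branch main                                                            
Changes not staged for commit:                                            
                                                                          
        modified:   config.yaml                                           
        modified:   utils.py                                              
                                                                          
Untracked files:                                                          
                                                                          
        draft.txt                                                         
$ ls -la                                                                  
-rw-r--r--  1 user group    34491 Apr  8 10:18 README.md                  
drwxr-xr-x  1 user group    32711 May 25 10:52 tests/                     
-rw-r--r--  1 user group    23110 Mar 22 10:31 Makefile                   
-rw-r--r--  1 user group    15420 Jun 18 10:01 setup.py                   
-rw-r--r--  1 user group    30543 Apr 14 10:36 config.yaml                
-rw-r--r--  1 user group    17669 May  3 10:20 main.py                    
drwxr-xr-x  1 user group     8027 Jun  8 10:33 docs/                      
$ █                                                                       
                                                                          
                                                                          
                                                                          
                                                                          
                                                                          
                                                                          
                                                                          
                                                                          
                                                                          
                                                                          


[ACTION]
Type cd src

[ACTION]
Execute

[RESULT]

$ git status                                                              
On branch main                                                            
Changes not staged for commit:                                            
                                                                          
        modified:   config.yaml                                           
        modified:   utils.py                                              
                                                                          
Untracked files:                                                          
                                                                          
        draft.txt                                                         
$ ls -la                                                                  
-rw-r--r--  1 user group    34491 Apr  8 10:18 README.md                  
drwxr-xr-x  1 user group    32711 May 25 10:52 tests/                     
-rw-r--r--  1 user group    23110 Mar 22 10:31 Makefile                   
-rw-r--r--  1 user group    15420 Jun 18 10:01 setup.py                   
-rw-r--r--  1 user group    30543 Apr 14 10:36 config.yaml                
-rw-r--r--  1 user group    17669 May  3 10:20 main.py                    
drwxr-xr-x  1 user group     8027 Jun  8 10:33 docs/                      
$ cd src                                                                  
                                                                          
$ █                                                                       
                                                                          
                                                                          
                                                                          
                                                                          
                                                                          
                                                                          
                                                                          
                                                                          


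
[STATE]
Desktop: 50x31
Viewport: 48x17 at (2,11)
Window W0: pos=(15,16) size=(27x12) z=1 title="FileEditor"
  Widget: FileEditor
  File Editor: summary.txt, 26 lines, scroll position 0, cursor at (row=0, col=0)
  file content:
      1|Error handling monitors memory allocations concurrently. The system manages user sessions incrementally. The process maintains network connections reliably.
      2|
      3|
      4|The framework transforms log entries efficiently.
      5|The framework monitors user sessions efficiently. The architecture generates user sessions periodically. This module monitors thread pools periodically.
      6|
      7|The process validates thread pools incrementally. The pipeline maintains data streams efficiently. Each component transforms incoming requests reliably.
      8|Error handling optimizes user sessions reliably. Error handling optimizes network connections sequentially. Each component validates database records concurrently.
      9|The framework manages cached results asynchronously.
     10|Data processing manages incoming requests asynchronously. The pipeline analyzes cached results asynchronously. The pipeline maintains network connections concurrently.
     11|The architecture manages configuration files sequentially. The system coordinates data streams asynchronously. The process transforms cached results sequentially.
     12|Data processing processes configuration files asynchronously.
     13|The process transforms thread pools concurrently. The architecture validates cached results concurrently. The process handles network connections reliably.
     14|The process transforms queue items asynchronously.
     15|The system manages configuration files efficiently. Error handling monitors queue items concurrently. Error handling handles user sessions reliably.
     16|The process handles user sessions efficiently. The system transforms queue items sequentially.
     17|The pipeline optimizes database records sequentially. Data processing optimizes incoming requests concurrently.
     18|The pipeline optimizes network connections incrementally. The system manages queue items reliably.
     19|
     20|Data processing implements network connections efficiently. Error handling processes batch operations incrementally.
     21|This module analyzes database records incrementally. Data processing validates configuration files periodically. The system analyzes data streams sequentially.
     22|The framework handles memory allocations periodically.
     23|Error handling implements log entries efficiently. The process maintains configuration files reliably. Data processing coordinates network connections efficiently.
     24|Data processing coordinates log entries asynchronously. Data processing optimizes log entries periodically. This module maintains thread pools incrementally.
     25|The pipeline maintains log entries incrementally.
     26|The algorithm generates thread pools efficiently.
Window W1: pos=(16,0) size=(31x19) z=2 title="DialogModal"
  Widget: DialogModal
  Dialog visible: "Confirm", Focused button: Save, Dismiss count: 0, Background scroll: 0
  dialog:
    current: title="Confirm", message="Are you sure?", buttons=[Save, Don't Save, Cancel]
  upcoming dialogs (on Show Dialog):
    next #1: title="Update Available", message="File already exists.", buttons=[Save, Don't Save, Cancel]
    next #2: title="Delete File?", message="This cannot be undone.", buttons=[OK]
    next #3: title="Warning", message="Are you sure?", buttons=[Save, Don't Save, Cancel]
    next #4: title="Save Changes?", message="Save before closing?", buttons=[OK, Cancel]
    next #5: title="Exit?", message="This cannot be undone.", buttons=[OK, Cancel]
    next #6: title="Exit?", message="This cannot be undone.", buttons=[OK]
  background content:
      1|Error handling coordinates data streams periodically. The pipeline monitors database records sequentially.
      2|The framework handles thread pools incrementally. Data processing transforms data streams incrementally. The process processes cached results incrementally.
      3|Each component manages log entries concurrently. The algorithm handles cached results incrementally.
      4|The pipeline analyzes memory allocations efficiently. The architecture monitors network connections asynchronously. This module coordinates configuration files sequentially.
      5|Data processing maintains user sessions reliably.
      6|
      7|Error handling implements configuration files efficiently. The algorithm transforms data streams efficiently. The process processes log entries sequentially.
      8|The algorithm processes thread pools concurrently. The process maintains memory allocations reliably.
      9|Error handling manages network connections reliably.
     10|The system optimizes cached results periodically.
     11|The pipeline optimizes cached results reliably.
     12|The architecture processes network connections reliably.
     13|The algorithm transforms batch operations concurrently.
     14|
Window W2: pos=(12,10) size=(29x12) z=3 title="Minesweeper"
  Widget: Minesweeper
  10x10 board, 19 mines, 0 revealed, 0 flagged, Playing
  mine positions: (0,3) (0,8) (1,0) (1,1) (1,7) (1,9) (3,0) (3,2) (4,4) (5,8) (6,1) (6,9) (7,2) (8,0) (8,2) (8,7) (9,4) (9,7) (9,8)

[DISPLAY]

          ┃ Minesweeper               ┃Ca│or┃   
          ┠───────────────────────────┨──┘ r┃   
          ┃■■■■■■■■■■                 ┃ached┃   
          ┃■■■■■■■■■■                 ┃es ne┃   
          ┃■■■■■■■■■■                 ┃ batc┃   
          ┃■■■■■■■■■■                 ┃     ┃   
          ┃■■■■■■■■■■                 ┃     ┃   
          ┃■■■■■■■■■■                 ┃━━━━━┛   
          ┃■■■■■■■■■■                 ┃┃        
          ┃■■■■■■■■■■                 ┃┃        
          ┗━━━━━━━━━━━━━━━━━━━━━━━━━━━┛┃        
             ┃The framework transforms░┃        
             ┃The framework monitors u░┃        
             ┃                        ░┃        
             ┃The process validates th░┃        
             ┃Error handling optimizes▼┃        
             ┗━━━━━━━━━━━━━━━━━━━━━━━━━┛        


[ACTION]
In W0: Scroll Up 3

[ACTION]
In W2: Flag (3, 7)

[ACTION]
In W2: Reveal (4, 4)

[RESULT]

          ┃ Minesweeper               ┃Ca│or┃   
          ┠───────────────────────────┨──┘ r┃   
          ┃■■■✹■■■■✹■                 ┃ached┃   
          ┃✹✹■■■■■✹■✹                 ┃es ne┃   
          ┃■■■■■■■■■■                 ┃ batc┃   
          ┃✹■✹■■■■⚑■■                 ┃     ┃   
          ┃■■■■✹■■■■■                 ┃     ┃   
          ┃■■■■■■■■✹■                 ┃━━━━━┛   
          ┃■✹■■■■■■■✹                 ┃┃        
          ┃■■✹■■■■■■■                 ┃┃        
          ┗━━━━━━━━━━━━━━━━━━━━━━━━━━━┛┃        
             ┃The framework transforms░┃        
             ┃The framework monitors u░┃        
             ┃                        ░┃        
             ┃The process validates th░┃        
             ┃Error handling optimizes▼┃        
             ┗━━━━━━━━━━━━━━━━━━━━━━━━━┛        


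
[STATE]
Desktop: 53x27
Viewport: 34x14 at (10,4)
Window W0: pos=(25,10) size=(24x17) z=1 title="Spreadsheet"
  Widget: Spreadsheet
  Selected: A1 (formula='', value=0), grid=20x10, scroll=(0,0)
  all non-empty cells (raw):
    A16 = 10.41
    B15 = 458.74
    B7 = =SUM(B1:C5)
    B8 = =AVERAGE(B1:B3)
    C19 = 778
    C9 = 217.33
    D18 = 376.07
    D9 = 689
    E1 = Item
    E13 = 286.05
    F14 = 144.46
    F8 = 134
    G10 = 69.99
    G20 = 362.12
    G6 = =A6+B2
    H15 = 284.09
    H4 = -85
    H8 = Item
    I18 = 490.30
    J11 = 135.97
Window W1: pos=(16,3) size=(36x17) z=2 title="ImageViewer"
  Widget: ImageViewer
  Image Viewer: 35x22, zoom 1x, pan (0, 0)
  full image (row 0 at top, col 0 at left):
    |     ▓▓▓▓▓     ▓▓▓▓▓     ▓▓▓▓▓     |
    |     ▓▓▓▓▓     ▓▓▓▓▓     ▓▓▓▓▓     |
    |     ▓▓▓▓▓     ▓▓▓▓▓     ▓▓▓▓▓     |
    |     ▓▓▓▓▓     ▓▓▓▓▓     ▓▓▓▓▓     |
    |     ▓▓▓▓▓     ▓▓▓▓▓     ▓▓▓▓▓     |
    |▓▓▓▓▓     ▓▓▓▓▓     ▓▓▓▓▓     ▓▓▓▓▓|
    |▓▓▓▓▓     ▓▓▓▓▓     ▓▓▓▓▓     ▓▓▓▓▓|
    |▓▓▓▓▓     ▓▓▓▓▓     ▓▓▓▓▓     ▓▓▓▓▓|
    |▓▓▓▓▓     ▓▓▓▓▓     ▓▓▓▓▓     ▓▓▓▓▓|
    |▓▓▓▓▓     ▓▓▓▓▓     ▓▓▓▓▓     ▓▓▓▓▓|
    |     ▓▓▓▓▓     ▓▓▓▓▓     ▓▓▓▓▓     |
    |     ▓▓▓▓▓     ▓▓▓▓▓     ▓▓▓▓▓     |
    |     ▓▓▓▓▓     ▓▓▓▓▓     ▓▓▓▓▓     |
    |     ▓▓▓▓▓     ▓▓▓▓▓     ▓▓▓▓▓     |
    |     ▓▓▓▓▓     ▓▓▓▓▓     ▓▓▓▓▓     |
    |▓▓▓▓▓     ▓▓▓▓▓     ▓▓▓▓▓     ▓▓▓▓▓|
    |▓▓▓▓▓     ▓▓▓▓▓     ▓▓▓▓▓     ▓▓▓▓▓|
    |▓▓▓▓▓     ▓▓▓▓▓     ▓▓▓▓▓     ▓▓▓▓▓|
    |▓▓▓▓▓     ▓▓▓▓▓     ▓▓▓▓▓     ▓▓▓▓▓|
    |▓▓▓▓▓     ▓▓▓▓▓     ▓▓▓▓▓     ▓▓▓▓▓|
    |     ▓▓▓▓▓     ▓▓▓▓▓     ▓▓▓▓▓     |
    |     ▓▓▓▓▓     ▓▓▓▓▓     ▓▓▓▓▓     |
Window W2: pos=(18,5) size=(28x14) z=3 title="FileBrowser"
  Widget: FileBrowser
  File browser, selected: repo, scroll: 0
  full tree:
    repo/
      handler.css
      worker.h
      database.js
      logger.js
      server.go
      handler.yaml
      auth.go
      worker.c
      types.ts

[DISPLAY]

      ┃ ImageViewer               
      ┠─┏━━━━━━━━━━━━━━━━━━━━━━━━━
      ┃ ┃ FileBrowser             
      ┃ ┠─────────────────────────
      ┃ ┃> [-] repo/              
      ┃ ┃    handler.css          
      ┃ ┃    worker.h             
      ┃▓┃    database.js          
      ┃▓┃    logger.js            
      ┃▓┃    server.go            
      ┃▓┃    handler.yaml         
      ┃▓┃    auth.go              
      ┃ ┃    worker.c             
      ┃ ┃    types.ts             


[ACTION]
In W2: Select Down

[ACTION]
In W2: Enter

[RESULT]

      ┃ ImageViewer               
      ┠─┏━━━━━━━━━━━━━━━━━━━━━━━━━
      ┃ ┃ FileBrowser             
      ┃ ┠─────────────────────────
      ┃ ┃  [-] repo/              
      ┃ ┃  > handler.css          
      ┃ ┃    worker.h             
      ┃▓┃    database.js          
      ┃▓┃    logger.js            
      ┃▓┃    server.go            
      ┃▓┃    handler.yaml         
      ┃▓┃    auth.go              
      ┃ ┃    worker.c             
      ┃ ┃    types.ts             


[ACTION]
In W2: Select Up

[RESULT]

      ┃ ImageViewer               
      ┠─┏━━━━━━━━━━━━━━━━━━━━━━━━━
      ┃ ┃ FileBrowser             
      ┃ ┠─────────────────────────
      ┃ ┃> [-] repo/              
      ┃ ┃    handler.css          
      ┃ ┃    worker.h             
      ┃▓┃    database.js          
      ┃▓┃    logger.js            
      ┃▓┃    server.go            
      ┃▓┃    handler.yaml         
      ┃▓┃    auth.go              
      ┃ ┃    worker.c             
      ┃ ┃    types.ts             


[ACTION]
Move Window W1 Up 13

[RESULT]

      ┃     ▓▓▓▓▓     ▓▓▓▓▓     ▓▓
      ┃ ┏━━━━━━━━━━━━━━━━━━━━━━━━━
      ┃ ┃ FileBrowser             
      ┃ ┠─────────────────────────
      ┃▓┃> [-] repo/              
      ┃▓┃    handler.css          
      ┃▓┃    worker.h             
      ┃▓┃    database.js          
      ┃▓┃    logger.js            
      ┃ ┃    server.go            
      ┃ ┃    handler.yaml         
      ┃ ┃    auth.go              
      ┗━┃    worker.c             
        ┃    types.ts             


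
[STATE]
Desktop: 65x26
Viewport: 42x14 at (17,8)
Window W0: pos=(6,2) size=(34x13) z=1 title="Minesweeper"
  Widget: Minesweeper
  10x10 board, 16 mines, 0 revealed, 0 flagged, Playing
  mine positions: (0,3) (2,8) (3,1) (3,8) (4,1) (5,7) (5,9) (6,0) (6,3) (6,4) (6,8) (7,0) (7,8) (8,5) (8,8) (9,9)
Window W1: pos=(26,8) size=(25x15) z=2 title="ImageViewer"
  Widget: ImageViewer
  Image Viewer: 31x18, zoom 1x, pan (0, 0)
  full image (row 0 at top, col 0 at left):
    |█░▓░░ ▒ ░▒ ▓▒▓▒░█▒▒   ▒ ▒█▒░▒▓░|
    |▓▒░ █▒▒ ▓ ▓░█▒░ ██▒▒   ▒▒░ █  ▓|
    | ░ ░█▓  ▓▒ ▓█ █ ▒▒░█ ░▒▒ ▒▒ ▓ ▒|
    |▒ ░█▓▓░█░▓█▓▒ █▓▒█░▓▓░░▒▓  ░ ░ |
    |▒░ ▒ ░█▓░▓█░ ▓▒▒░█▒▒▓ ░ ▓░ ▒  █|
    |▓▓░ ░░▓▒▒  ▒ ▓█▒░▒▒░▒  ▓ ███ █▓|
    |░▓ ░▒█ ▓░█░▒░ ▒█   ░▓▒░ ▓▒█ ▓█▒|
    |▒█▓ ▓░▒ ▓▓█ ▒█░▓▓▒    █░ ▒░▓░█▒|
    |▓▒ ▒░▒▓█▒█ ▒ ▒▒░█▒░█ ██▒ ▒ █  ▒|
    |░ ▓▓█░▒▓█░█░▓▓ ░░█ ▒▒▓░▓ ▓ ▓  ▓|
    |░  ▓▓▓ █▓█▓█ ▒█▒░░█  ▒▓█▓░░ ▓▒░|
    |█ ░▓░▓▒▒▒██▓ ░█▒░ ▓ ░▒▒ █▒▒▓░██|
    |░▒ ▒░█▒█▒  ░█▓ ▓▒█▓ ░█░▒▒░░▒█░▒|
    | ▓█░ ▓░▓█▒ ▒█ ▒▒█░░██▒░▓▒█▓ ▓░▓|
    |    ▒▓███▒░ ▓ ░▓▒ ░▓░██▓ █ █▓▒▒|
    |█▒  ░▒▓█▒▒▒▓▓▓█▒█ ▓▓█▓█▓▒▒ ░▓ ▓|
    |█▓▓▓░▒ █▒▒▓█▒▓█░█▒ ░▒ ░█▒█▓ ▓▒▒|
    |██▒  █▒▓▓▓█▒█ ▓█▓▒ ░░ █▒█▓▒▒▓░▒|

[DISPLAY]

         ┏━━━━━━━━━━━━━━━━━━━━━━━┓        
         ┃ ImageViewer           ┃        
         ┠───────────────────────┨        
         ┃█░▓░░ ▒ ░▒ ▓▒▓▒░█▒▒   ▒┃        
         ┃▓▒░ █▒▒ ▓ ▓░█▒░ ██▒▒   ┃        
         ┃ ░ ░█▓  ▓▒ ▓█ █ ▒▒░█ ░▒┃        
━━━━━━━━━┃▒ ░█▓▓░█░▓█▓▒ █▓▒█░▓▓░░┃        
         ┃▒░ ▒ ░█▓░▓█░ ▓▒▒░█▒▒▓ ░┃        
         ┃▓▓░ ░░▓▒▒  ▒ ▓█▒░▒▒░▒  ┃        
         ┃░▓ ░▒█ ▓░█░▒░ ▒█   ░▓▒░┃        
         ┃▒█▓ ▓░▒ ▓▓█ ▒█░▓▓▒    █┃        
         ┃▓▒ ▒░▒▓█▒█ ▒ ▒▒░█▒░█ ██┃        
         ┃░ ▓▓█░▒▓█░█░▓▓ ░░█ ▒▒▓░┃        
         ┃░  ▓▓▓ █▓█▓█ ▒█▒░░█  ▒▓┃        


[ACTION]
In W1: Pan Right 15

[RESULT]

         ┏━━━━━━━━━━━━━━━━━━━━━━━┓        
         ┃ ImageViewer           ┃        
         ┠───────────────────────┨        
         ┃░█▒▒   ▒ ▒█▒░▒▓░       ┃        
         ┃ ██▒▒   ▒▒░ █  ▓       ┃        
         ┃ ▒▒░█ ░▒▒ ▒▒ ▓ ▒       ┃        
━━━━━━━━━┃▓▒█░▓▓░░▒▓  ░ ░        ┃        
         ┃▒░█▒▒▓ ░ ▓░ ▒  █       ┃        
         ┃▒░▒▒░▒  ▓ ███ █▓       ┃        
         ┃█   ░▓▒░ ▓▒█ ▓█▒       ┃        
         ┃▓▓▒    █░ ▒░▓░█▒       ┃        
         ┃░█▒░█ ██▒ ▒ █  ▒       ┃        
         ┃░░█ ▒▒▓░▓ ▓ ▓  ▓       ┃        
         ┃▒░░█  ▒▓█▓░░ ▓▒░       ┃        


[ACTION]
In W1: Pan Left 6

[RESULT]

         ┏━━━━━━━━━━━━━━━━━━━━━━━┓        
         ┃ ImageViewer           ┃        
         ┠───────────────────────┨        
         ┃▒ ▓▒▓▒░█▒▒   ▒ ▒█▒░▒▓░ ┃        
         ┃ ▓░█▒░ ██▒▒   ▒▒░ █  ▓ ┃        
         ┃▒ ▓█ █ ▒▒░█ ░▒▒ ▒▒ ▓ ▒ ┃        
━━━━━━━━━┃▓█▓▒ █▓▒█░▓▓░░▒▓  ░ ░  ┃        
         ┃▓█░ ▓▒▒░█▒▒▓ ░ ▓░ ▒  █ ┃        
         ┃  ▒ ▓█▒░▒▒░▒  ▓ ███ █▓ ┃        
         ┃█░▒░ ▒█   ░▓▒░ ▓▒█ ▓█▒ ┃        
         ┃▓█ ▒█░▓▓▒    █░ ▒░▓░█▒ ┃        
         ┃█ ▒ ▒▒░█▒░█ ██▒ ▒ █  ▒ ┃        
         ┃░█░▓▓ ░░█ ▒▒▓░▓ ▓ ▓  ▓ ┃        
         ┃█▓█ ▒█▒░░█  ▒▓█▓░░ ▓▒░ ┃        


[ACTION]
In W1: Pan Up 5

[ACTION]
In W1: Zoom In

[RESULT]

         ┏━━━━━━━━━━━━━━━━━━━━━━━┓        
         ┃ ImageViewer           ┃        
         ┠───────────────────────┨        
         ┃░  ▒▒  ░░▒▒  ▓▓▒▒▓▓▒▒░░┃        
         ┃░  ▒▒  ░░▒▒  ▓▓▒▒▓▓▒▒░░┃        
         ┃█▒▒▒▒  ▓▓  ▓▓░░██▒▒░░  ┃        
━━━━━━━━━┃█▒▒▒▒  ▓▓  ▓▓░░██▒▒░░  ┃        
         ┃█▓▓    ▓▓▒▒  ▓▓██  ██  ┃        
         ┃█▓▓    ▓▓▒▒  ▓▓██  ██  ┃        
         ┃▓▓▓░░██░░▓▓██▓▓▒▒  ██▓▓┃        
         ┃▓▓▓░░██░░▓▓██▓▓▒▒  ██▓▓┃        
         ┃ ░░██▓▓░░▓▓██░░  ▓▓▒▒▒▒┃        
         ┃ ░░██▓▓░░▓▓██░░  ▓▓▒▒▒▒┃        
         ┃░░░▓▓▒▒▒▒    ▒▒  ▓▓██▒▒┃        


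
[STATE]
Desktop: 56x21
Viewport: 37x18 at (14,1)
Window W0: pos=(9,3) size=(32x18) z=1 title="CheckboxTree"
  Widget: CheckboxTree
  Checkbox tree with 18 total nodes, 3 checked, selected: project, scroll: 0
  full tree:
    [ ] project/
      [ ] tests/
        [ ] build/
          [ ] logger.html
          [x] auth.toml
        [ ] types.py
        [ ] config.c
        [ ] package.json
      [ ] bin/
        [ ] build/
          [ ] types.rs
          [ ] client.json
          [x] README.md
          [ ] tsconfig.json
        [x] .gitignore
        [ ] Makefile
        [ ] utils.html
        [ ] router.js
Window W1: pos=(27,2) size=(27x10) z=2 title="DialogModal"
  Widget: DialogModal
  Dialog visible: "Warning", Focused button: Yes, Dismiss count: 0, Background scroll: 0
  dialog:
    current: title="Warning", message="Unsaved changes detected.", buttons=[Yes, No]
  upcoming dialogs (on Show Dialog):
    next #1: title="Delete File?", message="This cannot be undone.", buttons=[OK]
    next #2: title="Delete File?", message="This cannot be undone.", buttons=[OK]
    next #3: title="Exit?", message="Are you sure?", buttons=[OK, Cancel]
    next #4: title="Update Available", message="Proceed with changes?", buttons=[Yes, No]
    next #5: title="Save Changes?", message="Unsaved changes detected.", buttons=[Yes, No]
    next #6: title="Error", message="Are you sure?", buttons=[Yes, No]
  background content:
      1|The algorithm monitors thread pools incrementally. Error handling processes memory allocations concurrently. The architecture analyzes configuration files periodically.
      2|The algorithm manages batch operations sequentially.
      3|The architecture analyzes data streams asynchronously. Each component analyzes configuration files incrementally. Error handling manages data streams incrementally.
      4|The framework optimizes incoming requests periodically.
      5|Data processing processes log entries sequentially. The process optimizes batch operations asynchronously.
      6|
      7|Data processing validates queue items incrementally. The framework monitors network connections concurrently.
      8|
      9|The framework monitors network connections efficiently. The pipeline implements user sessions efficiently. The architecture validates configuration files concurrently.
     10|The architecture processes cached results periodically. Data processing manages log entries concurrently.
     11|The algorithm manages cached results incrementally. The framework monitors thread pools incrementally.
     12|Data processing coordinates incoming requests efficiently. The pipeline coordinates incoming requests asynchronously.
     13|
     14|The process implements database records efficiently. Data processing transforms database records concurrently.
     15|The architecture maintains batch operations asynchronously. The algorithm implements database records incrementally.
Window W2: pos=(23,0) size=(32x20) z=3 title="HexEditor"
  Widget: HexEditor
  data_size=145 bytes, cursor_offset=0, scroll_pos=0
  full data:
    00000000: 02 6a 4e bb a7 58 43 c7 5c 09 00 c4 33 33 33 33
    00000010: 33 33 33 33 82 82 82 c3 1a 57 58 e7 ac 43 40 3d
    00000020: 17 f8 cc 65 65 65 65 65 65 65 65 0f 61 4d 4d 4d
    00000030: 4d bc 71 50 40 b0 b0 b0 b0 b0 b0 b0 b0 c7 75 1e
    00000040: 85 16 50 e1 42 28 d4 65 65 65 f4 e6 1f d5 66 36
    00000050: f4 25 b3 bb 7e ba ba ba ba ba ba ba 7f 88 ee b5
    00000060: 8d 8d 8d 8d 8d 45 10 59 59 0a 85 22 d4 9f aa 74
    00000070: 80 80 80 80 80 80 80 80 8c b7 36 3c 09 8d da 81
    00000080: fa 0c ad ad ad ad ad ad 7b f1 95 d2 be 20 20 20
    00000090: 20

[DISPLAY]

         ┃ HexEditor                 
         ┠───────────────────────────
━━━━━━━━━┃00000000  02 6a 4e bb a7 58
ckboxTree┃00000010  33 33 33 33 82 82
─────────┃00000020  17 f8 cc 65 65 65
 project/┃00000030  4d bc 71 50 40 b0
-] tests/┃00000040  85 16 50 e1 42 28
 [-] buil┃00000050  f4 25 b3 bb 7e ba
   [ ] lo┃00000060  8d 8d 8d 8d 8d 45
   [x] au┃00000070  80 80 80 80 80 80
 [ ] type┃00000080  fa 0c ad ad ad ad
 [ ] conf┃00000090  20               
 [ ] pack┃                           
-] bin/  ┃                           
 [-] buil┃                           
   [ ] ty┃                           
   [ ] cl┃                           
   [x] RE┃                           


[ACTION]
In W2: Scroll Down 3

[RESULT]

         ┃ HexEditor                 
         ┠───────────────────────────
━━━━━━━━━┃00000030  4d bc 71 50 40 b0
ckboxTree┃00000040  85 16 50 e1 42 28
─────────┃00000050  f4 25 b3 bb 7e ba
 project/┃00000060  8d 8d 8d 8d 8d 45
-] tests/┃00000070  80 80 80 80 80 80
 [-] buil┃00000080  fa 0c ad ad ad ad
   [ ] lo┃00000090  20               
   [x] au┃                           
 [ ] type┃                           
 [ ] conf┃                           
 [ ] pack┃                           
-] bin/  ┃                           
 [-] buil┃                           
   [ ] ty┃                           
   [ ] cl┃                           
   [x] RE┃                           


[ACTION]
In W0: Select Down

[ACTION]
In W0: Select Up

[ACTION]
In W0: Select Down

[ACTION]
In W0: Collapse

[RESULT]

         ┃ HexEditor                 
         ┠───────────────────────────
━━━━━━━━━┃00000030  4d bc 71 50 40 b0
ckboxTree┃00000040  85 16 50 e1 42 28
─────────┃00000050  f4 25 b3 bb 7e ba
 project/┃00000060  8d 8d 8d 8d 8d 45
-] tests/┃00000070  80 80 80 80 80 80
-] bin/  ┃00000080  fa 0c ad ad ad ad
 [-] buil┃00000090  20               
   [ ] ty┃                           
   [ ] cl┃                           
   [x] RE┃                           
   [ ] ts┃                           
 [x] .git┃                           
 [ ] Make┃                           
 [ ] util┃                           
 [ ] rout┃                           
         ┃                           


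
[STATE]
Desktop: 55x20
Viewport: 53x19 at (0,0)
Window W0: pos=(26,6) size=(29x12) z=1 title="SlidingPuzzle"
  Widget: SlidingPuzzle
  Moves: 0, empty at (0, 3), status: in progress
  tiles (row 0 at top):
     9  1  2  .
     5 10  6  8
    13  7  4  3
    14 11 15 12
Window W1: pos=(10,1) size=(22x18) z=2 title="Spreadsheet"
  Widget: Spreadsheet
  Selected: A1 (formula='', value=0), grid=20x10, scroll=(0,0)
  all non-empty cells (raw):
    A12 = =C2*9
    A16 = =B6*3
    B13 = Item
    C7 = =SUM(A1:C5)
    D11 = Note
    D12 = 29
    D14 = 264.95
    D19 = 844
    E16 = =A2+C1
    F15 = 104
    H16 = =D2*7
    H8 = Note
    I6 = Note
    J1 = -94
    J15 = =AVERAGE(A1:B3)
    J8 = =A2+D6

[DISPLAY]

                                                     
          ┏━━━━━━━━━━━━━━━━━━━━┓                     
          ┃ Spreadsheet        ┃                     
          ┠────────────────────┨                     
          ┃A1:                 ┃                     
          ┃       A       B    ┃                     
          ┃--------------------┃━━━━━━━━━━━━━━━━━━━━━
          ┃  1      [0]       0┃ingPuzzle            
          ┃  2        0       0┃─────────────────────
          ┃  3        0       0┃┬────┬────┬────┐     
          ┃  4        0       0┃│  1 │  2 │    │     
          ┃  5        0       0┃┼────┼────┼────┤     
          ┃  6        0       0┃│ 10 │  6 │  8 │     
          ┃  7        0       0┃┼────┼────┼────┤     
          ┃  8        0       0┃│  7 │  4 │  3 │     
          ┃  9        0       0┃┼────┼────┼────┤     
          ┃ 10        0       0┃│ 11 │ 15 │ 12 │     
          ┃ 11        0       0┃━━━━━━━━━━━━━━━━━━━━━
          ┗━━━━━━━━━━━━━━━━━━━━┛                     


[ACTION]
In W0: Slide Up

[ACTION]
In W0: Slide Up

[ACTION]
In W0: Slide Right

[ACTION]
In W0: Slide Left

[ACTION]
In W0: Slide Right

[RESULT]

                                                     
          ┏━━━━━━━━━━━━━━━━━━━━┓                     
          ┃ Spreadsheet        ┃                     
          ┠────────────────────┨                     
          ┃A1:                 ┃                     
          ┃       A       B    ┃                     
          ┃--------------------┃━━━━━━━━━━━━━━━━━━━━━
          ┃  1      [0]       0┃ingPuzzle            
          ┃  2        0       0┃─────────────────────
          ┃  3        0       0┃┬────┬────┬────┐     
          ┃  4        0       0┃│  1 │  2 │  8 │     
          ┃  5        0       0┃┼────┼────┼────┤     
          ┃  6        0       0┃│ 10 │  6 │  3 │     
          ┃  7        0       0┃┼────┼────┼────┤     
          ┃  8        0       0┃│  7 │    │  4 │     
          ┃  9        0       0┃┼────┼────┼────┤     
          ┃ 10        0       0┃│ 11 │ 15 │ 12 │     
          ┃ 11        0       0┃━━━━━━━━━━━━━━━━━━━━━
          ┗━━━━━━━━━━━━━━━━━━━━┛                     


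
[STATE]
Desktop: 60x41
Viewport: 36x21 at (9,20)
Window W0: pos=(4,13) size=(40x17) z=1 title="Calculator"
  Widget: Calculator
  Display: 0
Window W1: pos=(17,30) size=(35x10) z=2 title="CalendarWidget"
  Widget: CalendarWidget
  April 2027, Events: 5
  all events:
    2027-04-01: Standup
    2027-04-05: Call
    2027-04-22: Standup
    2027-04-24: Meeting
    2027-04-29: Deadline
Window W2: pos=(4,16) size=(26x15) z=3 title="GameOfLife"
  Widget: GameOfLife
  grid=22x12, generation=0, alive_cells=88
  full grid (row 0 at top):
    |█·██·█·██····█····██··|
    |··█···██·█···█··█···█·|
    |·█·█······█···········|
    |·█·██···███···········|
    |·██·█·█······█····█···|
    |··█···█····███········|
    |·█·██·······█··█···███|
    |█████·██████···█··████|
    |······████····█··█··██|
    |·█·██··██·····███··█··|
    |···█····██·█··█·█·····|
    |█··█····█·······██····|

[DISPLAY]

··██·█···█··█···█·  ┃             ┃ 
······█···········  ┃             ┃ 
█···███···········  ┃             ┃ 
█·█······█····█···  ┃             ┃ 
··█····███········  ┃             ┃ 
█·······█··█···███  ┃             ┃ 
█·██████···█··████  ┃             ┃ 
··████····█··█··██  ┃             ┃ 
█··██·····███··█··  ┃             ┃ 
····██·█··█·█·····  ┃━━━━━━━━━━━━━┛ 
━━━━━━━━━━━━━━━━━━━━┛━━━━━━━━━━━━━━━
        ┃ CalendarWidget            
        ┠───────────────────────────
        ┃            April 2027     
        ┃Mo Tu We Th Fr Sa Su       
        ┃          1*  2  3  4      
        ┃ 5*  6  7  8  9 10 11      
        ┃12 13 14 15 16 17 18       
        ┃19 20 21 22* 23 24* 25     
        ┗━━━━━━━━━━━━━━━━━━━━━━━━━━━
                                    


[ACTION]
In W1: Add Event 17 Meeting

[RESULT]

··██·█···█··█···█·  ┃             ┃ 
······█···········  ┃             ┃ 
█···███···········  ┃             ┃ 
█·█······█····█···  ┃             ┃ 
··█····███········  ┃             ┃ 
█·······█··█···███  ┃             ┃ 
█·██████···█··████  ┃             ┃ 
··████····█··█··██  ┃             ┃ 
█··██·····███··█··  ┃             ┃ 
····██·█··█·█·····  ┃━━━━━━━━━━━━━┛ 
━━━━━━━━━━━━━━━━━━━━┛━━━━━━━━━━━━━━━
        ┃ CalendarWidget            
        ┠───────────────────────────
        ┃            April 2027     
        ┃Mo Tu We Th Fr Sa Su       
        ┃          1*  2  3  4      
        ┃ 5*  6  7  8  9 10 11      
        ┃12 13 14 15 16 17* 18      
        ┃19 20 21 22* 23 24* 25     
        ┗━━━━━━━━━━━━━━━━━━━━━━━━━━━
                                    


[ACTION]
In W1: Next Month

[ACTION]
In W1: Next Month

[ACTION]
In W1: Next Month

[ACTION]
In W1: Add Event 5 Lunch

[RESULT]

··██·█···█··█···█·  ┃             ┃ 
······█···········  ┃             ┃ 
█···███···········  ┃             ┃ 
█·█······█····█···  ┃             ┃ 
··█····███········  ┃             ┃ 
█·······█··█···███  ┃             ┃ 
█·██████···█··████  ┃             ┃ 
··████····█··█··██  ┃             ┃ 
█··██·····███··█··  ┃             ┃ 
····██·█··█·█·····  ┃━━━━━━━━━━━━━┛ 
━━━━━━━━━━━━━━━━━━━━┛━━━━━━━━━━━━━━━
        ┃ CalendarWidget            
        ┠───────────────────────────
        ┃            July 2027      
        ┃Mo Tu We Th Fr Sa Su       
        ┃          1  2  3  4       
        ┃ 5*  6  7  8  9 10 11      
        ┃12 13 14 15 16 17 18       
        ┃19 20 21 22 23 24 25       
        ┗━━━━━━━━━━━━━━━━━━━━━━━━━━━
                                    
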